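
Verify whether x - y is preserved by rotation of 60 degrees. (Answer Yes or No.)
No

Applying rotation by 60 degrees: x' = x*cos(60 degrees) - y*sin(60 degrees) = x/2 - sqrt(3)y/2, y' = x*sin(60 degrees) + y*cos(60 degrees) = sqrt(3)x/2 + y/2

Substituting into x - y:
(x/2 - sqrt(3)y/2) - (sqrt(3)x/2 + y/2)
= -sqrt(3)x/2 + x/2 - sqrt(3)y/2 - y/2

This differs from the original expression x - y, so it is NOT invariant.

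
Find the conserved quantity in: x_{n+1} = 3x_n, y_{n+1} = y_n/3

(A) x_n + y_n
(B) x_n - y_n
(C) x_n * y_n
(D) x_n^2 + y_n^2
C

For the recurrence x_{n+1} = 3x_n, y_{n+1} = y_n/3:

x_{n+1} * y_{n+1} = (3x_n) * (y_n/3) = x_n * y_n
The product is conserved.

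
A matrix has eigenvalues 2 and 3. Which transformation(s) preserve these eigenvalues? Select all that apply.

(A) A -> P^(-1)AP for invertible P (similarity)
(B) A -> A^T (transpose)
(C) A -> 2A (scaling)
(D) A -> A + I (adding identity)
A and B

Eigenvalues are preserved by:
1. Similarity transformations: A -> P^(-1)AP (same characteristic polynomial)
2. Transpose: A^T has the same eigenvalues as A

Eigenvalues are NOT preserved by:
- Adding identity: eigenvalues become 2+1, 3+1
- Scaling: eigenvalues become 4, 6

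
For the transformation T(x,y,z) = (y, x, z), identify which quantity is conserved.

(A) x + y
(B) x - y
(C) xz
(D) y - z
A

Apply T(x,y,z) = (y, x, z) to each option, i.e. replace (x, y, z) by the transformed coordinates.
Substitute the transformed coordinates into each option and compare with the original:
(A) x + y  ->  (y) + (x) = x + y   [equals x + y: invariant]
(B) x - y  ->  (y) - (x) = -x + y   [differs from x - y: not invariant]
(C) xz  ->  (y)(z) = yz   [differs from xz: not invariant]
(D) y - z  ->  (x) - (z) = x - z   [differs from y - z: not invariant]

Only option (A), x + y, is unchanged by the transformation.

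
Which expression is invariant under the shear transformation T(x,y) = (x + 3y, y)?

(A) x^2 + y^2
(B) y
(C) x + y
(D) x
B

Under the shear T(x,y) = (x + 3y, y):
Substitute the transformed coordinates into each option and compare with the original:
(A) x^2 + y^2  ->  (x + 3y)^2 + (y)^2 = x^2 + 6xy + 10y^2   [differs from x^2 + y^2: not invariant]
(B) y  ->  (y) = y   [equals y: invariant]
(C) x + y  ->  (x + 3y) + (y) = x + 4y   [differs from x + y: not invariant]
(D) x  ->  (x + 3y) = x + 3y   [differs from x: not invariant]

Only option (B), y, is unchanged by the transformation.
A horizontal shear moves points parallel to the x-axis, so the y-coordinate (and any function of y alone) is unchanged.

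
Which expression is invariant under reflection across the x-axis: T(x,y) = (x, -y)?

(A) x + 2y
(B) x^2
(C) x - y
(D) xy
B

The map is reflection across the x-axis: T(x,y) = (x, -y).
Substitute the transformed coordinates into each option and compare with the original:
(A) x + 2y  ->  (x) + 2(-y) = x - 2y   [differs from x + 2y: not invariant]
(B) x^2  ->  (x)^2 = x^2   [equals x^2: invariant]
(C) x - y  ->  (x) - (-y) = x + y   [differs from x - y: not invariant]
(D) xy  ->  (x)(-y) = -xy   [differs from xy: not invariant]

Only option (B), x^2, is unchanged by the transformation.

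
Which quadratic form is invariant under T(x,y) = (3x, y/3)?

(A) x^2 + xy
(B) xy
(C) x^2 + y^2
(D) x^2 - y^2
B

T multiplies x by 3 and divides y by 3.
Substitute the transformed coordinates into each option and compare with the original:
(A) x^2 + xy  ->  (3x)^2 + (3x)(y/3) = 9x^2 + xy   [differs from x^2 + xy: not invariant]
(B) xy  ->  (3x)(y/3) = xy   [equals xy: invariant]
(C) x^2 + y^2  ->  (3x)^2 + (y/3)^2 = 9x^2 + y^2/9   [differs from x^2 + y^2: not invariant]
(D) x^2 - y^2  ->  (3x)^2 - (y/3)^2 = 9x^2 - y^2/9   [differs from x^2 - y^2: not invariant]

Only option (B), xy, is unchanged by the transformation.
The factors 3 and 1/3 cancel only in the pure product xy.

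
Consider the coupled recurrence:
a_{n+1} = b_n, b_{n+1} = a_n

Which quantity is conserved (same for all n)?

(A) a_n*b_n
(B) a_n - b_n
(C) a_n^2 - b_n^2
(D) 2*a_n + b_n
A

Replace a_n by a_{n+1} = b_n and b_n by b_{n+1} = a_n in each option and simplify:
(A) a_n*b_n  ->  (b_n)*(a_n) = a_n*b_n   [conserved]
(B) a_n - b_n  ->  (b_n) - (a_n) = -a_n + b_n   [not conserved]
(C) a_n^2 - b_n^2  ->  (b_n)^2 - (a_n)^2 = -a_n^2 + b_n^2   [not conserved]
(D) 2*a_n + b_n  ->  2*(b_n) + (a_n) = a_n + 2*b_n   [not conserved]

Only (A) a_n*b_n returns to itself after one step, so it is the conserved quantity.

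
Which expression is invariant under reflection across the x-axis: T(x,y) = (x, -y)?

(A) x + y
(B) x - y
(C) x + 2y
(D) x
D

The map is reflection across the x-axis: T(x,y) = (x, -y).
Substitute the transformed coordinates into each option and compare with the original:
(A) x + y  ->  (x) + (-y) = x - y   [differs from x + y: not invariant]
(B) x - y  ->  (x) - (-y) = x + y   [differs from x - y: not invariant]
(C) x + 2y  ->  (x) + 2(-y) = x - 2y   [differs from x + 2y: not invariant]
(D) x  ->  (x) = x   [equals x: invariant]

Only option (D), x, is unchanged by the transformation.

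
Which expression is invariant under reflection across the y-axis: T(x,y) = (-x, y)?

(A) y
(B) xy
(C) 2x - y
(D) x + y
A

The map is reflection across the y-axis: T(x,y) = (-x, y).
Substitute the transformed coordinates into each option and compare with the original:
(A) y  ->  (y) = y   [equals y: invariant]
(B) xy  ->  (-x)(y) = -xy   [differs from xy: not invariant]
(C) 2x - y  ->  2(-x) - (y) = -2x - y   [differs from 2x - y: not invariant]
(D) x + y  ->  (-x) + (y) = -x + y   [differs from x + y: not invariant]

Only option (A), y, is unchanged by the transformation.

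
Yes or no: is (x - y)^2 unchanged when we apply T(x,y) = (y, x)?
Yes

Substitute T(x,y) = (y, x) into the expression and compare with the original.

Original: (x - y)^2
After applying T: ((y) - (x))^2 = x^2 - 2xy + y^2

This is identical to the original (x - y)^2, so the expression is invariant.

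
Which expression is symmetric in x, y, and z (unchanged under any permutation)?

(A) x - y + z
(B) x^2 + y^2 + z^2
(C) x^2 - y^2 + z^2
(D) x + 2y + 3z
B

A symmetric expression is unchanged when the variables are permuted; here the transformation to test is the swap (x, y) -> (y, x).
A symmetric expression must survive every permutation; the single swap x <-> y already eliminates the distractors, and the keyed expression is also unchanged by x <-> z and y <-> z (each variable enters it in exactly the same way).
Substitute the transformed coordinates into each option and compare with the original:
(A) x - y + z  ->  (y) - (x) + z = -x + y + z   [differs from x - y + z: not invariant]
(B) x^2 + y^2 + z^2  ->  (y)^2 + (x)^2 + z^2 = x^2 + y^2 + z^2   [equals x^2 + y^2 + z^2: invariant]
(C) x^2 - y^2 + z^2  ->  (y)^2 - (x)^2 + z^2 = -x^2 + y^2 + z^2   [differs from x^2 - y^2 + z^2: not invariant]
(D) x + 2y + 3z  ->  (y) + 2(x) + 3z = 2x + y + 3z   [differs from x + 2y + 3z: not invariant]

Only option (B), x^2 + y^2 + z^2, is unchanged by the transformation.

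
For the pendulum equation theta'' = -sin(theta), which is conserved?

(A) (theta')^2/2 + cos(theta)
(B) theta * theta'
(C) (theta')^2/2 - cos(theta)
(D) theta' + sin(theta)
C

A first integral I satisfies dI/dt = 0 along every solution. Differentiate each option and use the equation of motion:
(A) d/dt[(theta')^2/2 + cos(theta)] = theta' theta'' - sin(theta) theta' = -2 theta' sin(theta), not identically 0
(B) d/dt[theta * theta'] = (theta')^2 + theta theta'' = (theta')^2 - theta sin(theta), not identically 0
(C) d/dt[(theta')^2/2 - cos(theta)] = theta' theta'' + sin(theta) theta' = theta'(-sin(theta)) + theta' sin(theta) = 0
(D) d/dt[theta' + sin(theta)] = theta'' + cos(theta) theta' = -sin(theta) + theta' cos(theta), not identically 0

Only (C) has zero time-derivative. This is the total energy: kinetic (theta')^2/2 plus potential -cos(theta).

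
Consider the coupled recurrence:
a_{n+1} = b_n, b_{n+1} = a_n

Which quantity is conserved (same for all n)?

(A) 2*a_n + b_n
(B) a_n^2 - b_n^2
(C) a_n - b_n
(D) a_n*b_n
D

Replace a_n by a_{n+1} = b_n and b_n by b_{n+1} = a_n in each option and simplify:
(A) 2*a_n + b_n  ->  2*(b_n) + (a_n) = a_n + 2*b_n   [not conserved]
(B) a_n^2 - b_n^2  ->  (b_n)^2 - (a_n)^2 = -a_n^2 + b_n^2   [not conserved]
(C) a_n - b_n  ->  (b_n) - (a_n) = -a_n + b_n   [not conserved]
(D) a_n*b_n  ->  (b_n)*(a_n) = a_n*b_n   [conserved]

Only (D) a_n*b_n returns to itself after one step, so it is the conserved quantity.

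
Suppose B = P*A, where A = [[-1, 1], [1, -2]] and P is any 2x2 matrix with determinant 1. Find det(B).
1

By the multiplicative property of determinants, det(B) = det(P*A) = det(P) * det(A) = det(A),
so the determinant is invariant under multiplication by any determinant-1 matrix; we just need det(A).

det(A) = (-1)(-2) - (1)(1) = 2 - 1 = 1

Therefore det(B) = 1 * 1 = 1.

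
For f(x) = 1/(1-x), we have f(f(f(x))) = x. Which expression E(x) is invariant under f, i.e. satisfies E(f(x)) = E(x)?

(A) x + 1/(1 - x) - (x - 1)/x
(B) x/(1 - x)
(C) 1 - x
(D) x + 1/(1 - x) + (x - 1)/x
D

Replace x by f(x) = 1/(1 - x) in each option and simplify. As a quick numerical cross-check, also compare E(4) with E(f(4)) = E(-1/3).

(A) x + 1/(1 - x) - (x - 1)/x  ->  (1/(1 - x)) + 1/(1 - (1/(1 - x))) - ((1/(1 - x)) - 1)/(1/(1 - x)) = (x^2(1 - x) - x + (x - 1)^2)/(x(x - 1)); check: E(4) = 35/12 but E(-1/3) = -43/12.   [not invariant]
(B) x/(1 - x)  ->  (1/(1 - x))/(1 - (1/(1 - x))) = -1/x; check: E(4) = -4/3 but E(-1/3) = -1/4.   [not invariant]
(C) 1 - x  ->  1 - (1/(1 - x)) = x/(x - 1); check: E(4) = -3 but E(-1/3) = 4/3.   [not invariant]
(D) x + 1/(1 - x) + (x - 1)/x  ->  (1/(1 - x)) + 1/(1 - (1/(1 - x))) + ((1/(1 - x)) - 1)/(1/(1 - x)), which simplifies back to x + 1/(1 - x) + (x - 1)/x; check: E(4) = 53/12, E(-1/3) = 53/12.   [invariant]

Only (D) is unchanged. Indeed f(f(x)) = 1/(1 - 1/(1-x)) = (1-x)/(-x) = (x-1)/x, so E(x) = x + f(x) + f(f(x)) is the sum over the whole 3-cycle; applying f just permutes the three terms cyclically (x -> f(x) -> f(f(x)) -> x), leaving the sum unchanged.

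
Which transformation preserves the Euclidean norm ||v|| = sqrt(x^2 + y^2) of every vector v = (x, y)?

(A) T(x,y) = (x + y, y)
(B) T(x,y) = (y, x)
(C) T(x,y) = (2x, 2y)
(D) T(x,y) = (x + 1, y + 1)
B

A transformation preserves a norm if ||T(v)|| = ||v|| for every v; a single vector where the norm changes rules an option out.

(A) T(x,y) = (x + y, y): v = (0, 1) has norm sqrt((0)^2 + (1)^2) = 1, but T(v) = (1, 1) has norm sqrt(2) -- not preserved.
(B) T(x,y) = (y, x): preserves the norm -- it is an orthogonal map (a rotation/reflection), and (y)^2 + (x)^2 simplifies to x^2 + y^2.
(C) T(x,y) = (2x, 2y): v = (1, 0) has norm sqrt((1)^2 + (0)^2) = 1, but T(v) = (2, 0) has norm 2 -- not preserved.
(D) T(x,y) = (x + 1, y + 1): v = (1, 0) has norm sqrt((1)^2 + (0)^2) = 1, but T(v) = (2, 1) has norm sqrt(5) -- not preserved.

Therefore the answer is (B).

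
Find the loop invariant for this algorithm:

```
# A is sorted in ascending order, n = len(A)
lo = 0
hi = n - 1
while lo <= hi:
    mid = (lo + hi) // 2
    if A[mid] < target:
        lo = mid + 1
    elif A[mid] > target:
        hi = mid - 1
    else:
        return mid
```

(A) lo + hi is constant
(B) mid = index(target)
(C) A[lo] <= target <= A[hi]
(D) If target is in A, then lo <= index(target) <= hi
D

A loop invariant must hold before the first iteration and be re-established by every execution of the body.

(D) If target is in A, then lo <= index(target) <= hi: Before the loop [lo, hi] = [0, n-1] covers every index. When A[mid] < target, sortedness puts target strictly to the right of mid, so setting lo = mid + 1 keeps index(target) in [lo, hi]; symmetrically for hi = mid - 1. Hence 'if target is in A then lo <= index(target) <= hi' holds after every iteration, and when lo > hi it proves target is absent.

The other options fail:
(A) lo + hi is constant: each iteration moves exactly one of lo, hi, so lo + hi changes (e.g. 0 + (n-1) becomes (mid+1) + (n-1)).
(B) mid = index(target): mid is just the current probe; it equals index(target) only on the iteration that returns.
(C) A[lo] <= target <= A[hi]: fails when target is not in A (e.g. target < A[0] already violates it before the loop), so it is not maintained in general.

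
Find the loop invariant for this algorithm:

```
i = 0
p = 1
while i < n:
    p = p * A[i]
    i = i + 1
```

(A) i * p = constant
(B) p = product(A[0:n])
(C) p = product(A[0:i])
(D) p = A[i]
C

A loop invariant must hold before the first iteration and be re-established by every execution of the body.

(C) p = product(A[0:i]): Initially i = 0 and p = 1 = product of the empty slice A[0:0]. If p = product(A[0:i]) holds at the top of an iteration, the body sets p to product(A[0:i]) * A[i] = product(A[0:i+1]) and then i to i+1, so the property is restored. At exit i = n, giving p = product(A[0:n]).

The other options fail:
(A) i * p = constant: initially i * p = 0, but after one iteration it is 1 * A[0], which is nonzero in general.
(B) p = product(A[0:n]): false before the loop (p = 1, not the full product) -- it only becomes true at exit.
(D) p = A[i]: after the first iteration p = A[0] but i = 1; in general p is a product of several elements, not a single one.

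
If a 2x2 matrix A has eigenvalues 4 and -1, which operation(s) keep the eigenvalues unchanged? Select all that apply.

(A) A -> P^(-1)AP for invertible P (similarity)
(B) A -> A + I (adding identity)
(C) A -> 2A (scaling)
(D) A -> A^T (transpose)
A and D

Eigenvalues are preserved by:
1. Similarity transformations: A -> P^(-1)AP (same characteristic polynomial)
2. Transpose: A^T has the same eigenvalues as A

Eigenvalues are NOT preserved by:
- Adding identity: eigenvalues become 4+1, -1+1
- Scaling: eigenvalues become 8, -2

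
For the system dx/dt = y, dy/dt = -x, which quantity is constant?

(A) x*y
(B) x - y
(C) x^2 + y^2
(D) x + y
C

A first integral I satisfies dI/dt = 0 along every solution. Differentiate each option and use the equation of motion:
(A) d/dt[x*y] = (dx/dt)y + x(dy/dt) = y^2 - x^2, not identically 0
(B) d/dt[x - y] = y - (-x) = x + y, not identically 0
(C) d/dt[x^2 + y^2] = 2x*dx/dt + 2y*dy/dt = 2x*y + 2y*(-x) = 0
(D) d/dt[x + y] = y + (-x) = y - x, not identically 0

Only (C) has zero time-derivative. So x^2 + y^2 (the squared radius; trajectories are circles) is the conserved quantity.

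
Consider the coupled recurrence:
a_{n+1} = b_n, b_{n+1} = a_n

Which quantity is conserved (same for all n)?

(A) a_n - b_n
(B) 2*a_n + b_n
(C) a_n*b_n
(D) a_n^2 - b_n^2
C

Replace a_n by a_{n+1} = b_n and b_n by b_{n+1} = a_n in each option and simplify:
(A) a_n - b_n  ->  (b_n) - (a_n) = -a_n + b_n   [not conserved]
(B) 2*a_n + b_n  ->  2*(b_n) + (a_n) = a_n + 2*b_n   [not conserved]
(C) a_n*b_n  ->  (b_n)*(a_n) = a_n*b_n   [conserved]
(D) a_n^2 - b_n^2  ->  (b_n)^2 - (a_n)^2 = -a_n^2 + b_n^2   [not conserved]

Only (C) a_n*b_n returns to itself after one step, so it is the conserved quantity.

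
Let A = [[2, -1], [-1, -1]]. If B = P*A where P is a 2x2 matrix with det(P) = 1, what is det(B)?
-3

By the multiplicative property of determinants, det(B) = det(P*A) = det(P) * det(A) = det(A),
so the determinant is invariant under multiplication by any determinant-1 matrix; we just need det(A).

det(A) = (2)(-1) - (-1)(-1) = -2 - 1 = -3

Therefore det(B) = 1 * (-3) = -3.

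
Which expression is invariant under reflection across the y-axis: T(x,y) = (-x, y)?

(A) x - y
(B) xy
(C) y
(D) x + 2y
C

The map is reflection across the y-axis: T(x,y) = (-x, y).
Substitute the transformed coordinates into each option and compare with the original:
(A) x - y  ->  (-x) - (y) = -x - y   [differs from x - y: not invariant]
(B) xy  ->  (-x)(y) = -xy   [differs from xy: not invariant]
(C) y  ->  (y) = y   [equals y: invariant]
(D) x + 2y  ->  (-x) + 2(y) = -x + 2y   [differs from x + 2y: not invariant]

Only option (C), y, is unchanged by the transformation.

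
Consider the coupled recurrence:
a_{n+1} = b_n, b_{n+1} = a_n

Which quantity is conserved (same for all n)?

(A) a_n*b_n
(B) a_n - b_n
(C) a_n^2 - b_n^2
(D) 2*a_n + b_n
A

Replace a_n by a_{n+1} = b_n and b_n by b_{n+1} = a_n in each option and simplify:
(A) a_n*b_n  ->  (b_n)*(a_n) = a_n*b_n   [conserved]
(B) a_n - b_n  ->  (b_n) - (a_n) = -a_n + b_n   [not conserved]
(C) a_n^2 - b_n^2  ->  (b_n)^2 - (a_n)^2 = -a_n^2 + b_n^2   [not conserved]
(D) 2*a_n + b_n  ->  2*(b_n) + (a_n) = a_n + 2*b_n   [not conserved]

Only (A) a_n*b_n returns to itself after one step, so it is the conserved quantity.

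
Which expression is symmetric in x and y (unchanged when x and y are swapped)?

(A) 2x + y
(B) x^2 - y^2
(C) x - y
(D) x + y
D

A symmetric expression is unchanged when the variables are permuted; here the transformation to test is the swap (x, y) -> (y, x).
Substitute the transformed coordinates into each option and compare with the original:
(A) 2x + y  ->  2(y) + (x) = x + 2y   [differs from 2x + y: not invariant]
(B) x^2 - y^2  ->  (y)^2 - (x)^2 = -x^2 + y^2   [differs from x^2 - y^2: not invariant]
(C) x - y  ->  (y) - (x) = -x + y   [differs from x - y: not invariant]
(D) x + y  ->  (y) + (x) = x + y   [equals x + y: invariant]

Only option (D), x + y, is unchanged by the transformation.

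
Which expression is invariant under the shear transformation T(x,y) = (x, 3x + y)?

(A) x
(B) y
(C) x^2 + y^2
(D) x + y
A

Under the shear T(x,y) = (x, 3x + y):
Substitute the transformed coordinates into each option and compare with the original:
(A) x  ->  (x) = x   [equals x: invariant]
(B) y  ->  (3x + y) = 3x + y   [differs from y: not invariant]
(C) x^2 + y^2  ->  (x)^2 + (3x + y)^2 = 10x^2 + 6xy + y^2   [differs from x^2 + y^2: not invariant]
(D) x + y  ->  (x) + (3x + y) = 4x + y   [differs from x + y: not invariant]

Only option (A), x, is unchanged by the transformation.
A vertical shear moves points parallel to the y-axis, so the x-coordinate (and any function of x alone) is unchanged.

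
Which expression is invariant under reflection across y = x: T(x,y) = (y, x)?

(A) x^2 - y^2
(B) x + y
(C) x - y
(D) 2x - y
B

The map is reflection across y = x: T(x,y) = (y, x).
Substitute the transformed coordinates into each option and compare with the original:
(A) x^2 - y^2  ->  (y)^2 - (x)^2 = -x^2 + y^2   [differs from x^2 - y^2: not invariant]
(B) x + y  ->  (y) + (x) = x + y   [equals x + y: invariant]
(C) x - y  ->  (y) - (x) = -x + y   [differs from x - y: not invariant]
(D) 2x - y  ->  2(y) - (x) = -x + 2y   [differs from 2x - y: not invariant]

Only option (B), x + y, is unchanged by the transformation.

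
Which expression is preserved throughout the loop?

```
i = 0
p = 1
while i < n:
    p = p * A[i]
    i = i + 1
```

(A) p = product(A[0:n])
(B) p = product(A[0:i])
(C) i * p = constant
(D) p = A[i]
B

A loop invariant must hold before the first iteration and be re-established by every execution of the body.

(B) p = product(A[0:i]): Initially i = 0 and p = 1 = product of the empty slice A[0:0]. If p = product(A[0:i]) holds at the top of an iteration, the body sets p to product(A[0:i]) * A[i] = product(A[0:i+1]) and then i to i+1, so the property is restored. At exit i = n, giving p = product(A[0:n]).

The other options fail:
(A) p = product(A[0:n]): false before the loop (p = 1, not the full product) -- it only becomes true at exit.
(C) i * p = constant: initially i * p = 0, but after one iteration it is 1 * A[0], which is nonzero in general.
(D) p = A[i]: after the first iteration p = A[0] but i = 1; in general p is a product of several elements, not a single one.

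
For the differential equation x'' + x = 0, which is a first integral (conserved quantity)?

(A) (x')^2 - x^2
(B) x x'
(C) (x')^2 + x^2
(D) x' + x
C

A first integral I satisfies dI/dt = 0 along every solution. Differentiate each option and use the equation of motion:
(A) d/dt[(x')^2 - x^2] = 2x'x'' - 2x x' = -4x x', not identically 0
(B) d/dt[x x'] = (x')^2 + x x'' = (x')^2 - x^2, not identically 0
(C) d/dt[(x')^2 + x^2] = 2x'x'' + 2x x' = 2x'(-x) + 2x x' = 0
(D) d/dt[x' + x] = x'' + x' = -x + x', not identically 0

Only (C) has zero time-derivative. So the energy-like quantity (x')^2 + x^2 is the first integral.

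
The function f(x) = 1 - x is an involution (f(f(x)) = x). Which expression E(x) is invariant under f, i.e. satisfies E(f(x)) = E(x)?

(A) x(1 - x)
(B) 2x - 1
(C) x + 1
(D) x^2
A

Replace x by f(x) = 1 - x in each option and simplify. As a quick numerical cross-check, also compare E(4) with E(f(4)) = E(-3).

(A) x(1 - x)  ->  (1 - x)(1 - (1 - x)), which simplifies back to x(1 - x); check: E(4) = -12, E(-3) = -12.   [invariant]
(B) 2x - 1  ->  2(1 - x) - 1 = 1 - 2x; check: E(4) = 7 but E(-3) = -7.   [not invariant]
(C) x + 1  ->  (1 - x) + 1 = 2 - x; check: E(4) = 5 but E(-3) = -2.   [not invariant]
(D) x^2  ->  (1 - x)^2 = (x - 1)^2; check: E(4) = 16 but E(-3) = 9.   [not invariant]

Only (A) is unchanged. E is symmetric under swapping x with f(x) = 1 - x, which is exactly what an involution does.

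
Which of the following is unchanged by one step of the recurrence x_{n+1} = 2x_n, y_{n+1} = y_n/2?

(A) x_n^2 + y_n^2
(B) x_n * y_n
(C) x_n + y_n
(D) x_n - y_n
B

For the recurrence x_{n+1} = 2x_n, y_{n+1} = y_n/2:

x_{n+1} * y_{n+1} = (2x_n) * (y_n/2) = x_n * y_n
The product is conserved.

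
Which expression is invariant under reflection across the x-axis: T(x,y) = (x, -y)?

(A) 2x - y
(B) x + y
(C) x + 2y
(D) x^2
D

The map is reflection across the x-axis: T(x,y) = (x, -y).
Substitute the transformed coordinates into each option and compare with the original:
(A) 2x - y  ->  2(x) - (-y) = 2x + y   [differs from 2x - y: not invariant]
(B) x + y  ->  (x) + (-y) = x - y   [differs from x + y: not invariant]
(C) x + 2y  ->  (x) + 2(-y) = x - 2y   [differs from x + 2y: not invariant]
(D) x^2  ->  (x)^2 = x^2   [equals x^2: invariant]

Only option (D), x^2, is unchanged by the transformation.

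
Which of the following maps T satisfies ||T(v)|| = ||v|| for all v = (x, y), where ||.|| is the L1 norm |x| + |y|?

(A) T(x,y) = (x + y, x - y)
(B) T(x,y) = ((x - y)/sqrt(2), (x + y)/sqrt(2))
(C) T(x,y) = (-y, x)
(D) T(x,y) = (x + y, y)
C

A transformation preserves a norm if ||T(v)|| = ||v|| for every v; a single vector where the norm changes rules an option out.

(A) T(x,y) = (x + y, x - y): v = (1, 0) has norm |1| + |0| = 1, but T(v) = (1, 1) has norm 2 -- not preserved.
(B) T(x,y) = ((x - y)/sqrt(2), (x + y)/sqrt(2)): v = (1, 0) has norm |1| + |0| = 1, but T(v) = (sqrt(2)/2, sqrt(2)/2) has norm sqrt(2) -- not preserved.
(C) T(x,y) = (-y, x): preserves the norm -- it only permutes the coordinates and/or flips signs, which leaves |x| + |y| unchanged.
(D) T(x,y) = (x + y, y): v = (0, 1) has norm |0| + |1| = 1, but T(v) = (1, 1) has norm 2 -- not preserved.

Therefore the answer is (C).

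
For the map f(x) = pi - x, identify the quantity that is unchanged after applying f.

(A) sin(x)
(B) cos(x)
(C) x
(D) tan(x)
A

For f(x) = pi - x:
sin(pi - x) = sin(x), so sine is invariant under this transformation.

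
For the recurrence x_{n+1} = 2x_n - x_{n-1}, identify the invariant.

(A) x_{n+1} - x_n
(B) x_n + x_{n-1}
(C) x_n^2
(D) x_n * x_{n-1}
A

For the recurrence x_{n+1} = 2x_n - x_{n-1}:

If x_{n+1} = 2x_n - x_{n-1}, then:
x_{n+1} - x_n = x_n - x_{n-1}
The first difference is constant throughout the sequence.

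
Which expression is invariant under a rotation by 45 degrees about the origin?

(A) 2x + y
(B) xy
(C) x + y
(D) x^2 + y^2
D

A rotation by 45 degrees sends (x, y) to (sqrt(2)x/2 - sqrt(2)y/2, sqrt(2)x/2 + sqrt(2)y/2).
Substitute the transformed coordinates into each option and compare with the original:
(A) 2x + y  ->  2(sqrt(2)x/2 - sqrt(2)y/2) + (sqrt(2)x/2 + sqrt(2)y/2) = 3sqrt(2)x/2 - sqrt(2)y/2   [differs from 2x + y: not invariant]
(B) xy  ->  (sqrt(2)x/2 - sqrt(2)y/2)(sqrt(2)x/2 + sqrt(2)y/2) = x^2/2 - y^2/2   [differs from xy: not invariant]
(C) x + y  ->  (sqrt(2)x/2 - sqrt(2)y/2) + (sqrt(2)x/2 + sqrt(2)y/2) = sqrt(2)x   [differs from x + y: not invariant]
(D) x^2 + y^2  ->  (sqrt(2)x/2 - sqrt(2)y/2)^2 + (sqrt(2)x/2 + sqrt(2)y/2)^2 = x^2 + y^2   [equals x^2 + y^2: invariant]

Only option (D), x^2 + y^2, is unchanged by the transformation.
Geometrically, x^2 + y^2 is the squared distance from the origin, which every rotation about the origin preserves.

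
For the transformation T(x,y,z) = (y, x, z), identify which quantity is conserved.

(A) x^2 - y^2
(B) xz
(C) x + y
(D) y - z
C

Apply T(x,y,z) = (y, x, z) to each option, i.e. replace (x, y, z) by the transformed coordinates.
Substitute the transformed coordinates into each option and compare with the original:
(A) x^2 - y^2  ->  (y)^2 - (x)^2 = -x^2 + y^2   [differs from x^2 - y^2: not invariant]
(B) xz  ->  (y)(z) = yz   [differs from xz: not invariant]
(C) x + y  ->  (y) + (x) = x + y   [equals x + y: invariant]
(D) y - z  ->  (x) - (z) = x - z   [differs from y - z: not invariant]

Only option (C), x + y, is unchanged by the transformation.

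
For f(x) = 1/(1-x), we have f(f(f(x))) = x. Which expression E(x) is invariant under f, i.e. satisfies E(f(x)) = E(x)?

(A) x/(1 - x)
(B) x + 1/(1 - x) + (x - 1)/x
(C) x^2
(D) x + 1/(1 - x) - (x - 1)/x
B

Replace x by f(x) = 1/(1 - x) in each option and simplify. As a quick numerical cross-check, also compare E(5) with E(f(5)) = E(-1/4).

(A) x/(1 - x)  ->  (1/(1 - x))/(1 - (1/(1 - x))) = -1/x; check: E(5) = -5/4 but E(-1/4) = -1/5.   [not invariant]
(B) x + 1/(1 - x) + (x - 1)/x  ->  (1/(1 - x)) + 1/(1 - (1/(1 - x))) + ((1/(1 - x)) - 1)/(1/(1 - x)), which simplifies back to x + 1/(1 - x) + (x - 1)/x; check: E(5) = 111/20, E(-1/4) = 111/20.   [invariant]
(C) x^2  ->  (1/(1 - x))^2 = (x - 1)^(-2); check: E(5) = 25 but E(-1/4) = 1/16.   [not invariant]
(D) x + 1/(1 - x) - (x - 1)/x  ->  (1/(1 - x)) + 1/(1 - (1/(1 - x))) - ((1/(1 - x)) - 1)/(1/(1 - x)) = (x^2(1 - x) - x + (x - 1)^2)/(x(x - 1)); check: E(5) = 79/20 but E(-1/4) = -89/20.   [not invariant]

Only (B) is unchanged. Indeed f(f(x)) = 1/(1 - 1/(1-x)) = (1-x)/(-x) = (x-1)/x, so E(x) = x + f(x) + f(f(x)) is the sum over the whole 3-cycle; applying f just permutes the three terms cyclically (x -> f(x) -> f(f(x)) -> x), leaving the sum unchanged.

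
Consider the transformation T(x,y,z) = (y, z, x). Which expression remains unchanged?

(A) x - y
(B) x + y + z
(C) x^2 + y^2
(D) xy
B

Apply T(x,y,z) = (y, z, x) to each option, i.e. replace (x, y, z) by the transformed coordinates.
Substitute the transformed coordinates into each option and compare with the original:
(A) x - y  ->  (y) - (z) = y - z   [differs from x - y: not invariant]
(B) x + y + z  ->  (y) + (z) + (x) = x + y + z   [equals x + y + z: invariant]
(C) x^2 + y^2  ->  (y)^2 + (z)^2 = y^2 + z^2   [differs from x^2 + y^2: not invariant]
(D) xy  ->  (y)(z) = yz   [differs from xy: not invariant]

Only option (B), x + y + z, is unchanged by the transformation.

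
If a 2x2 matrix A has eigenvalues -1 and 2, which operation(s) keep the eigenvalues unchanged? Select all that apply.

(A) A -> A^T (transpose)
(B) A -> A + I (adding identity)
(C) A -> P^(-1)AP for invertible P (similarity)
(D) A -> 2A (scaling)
A and C

Eigenvalues are preserved by:
1. Similarity transformations: A -> P^(-1)AP (same characteristic polynomial)
2. Transpose: A^T has the same eigenvalues as A

Eigenvalues are NOT preserved by:
- Adding identity: eigenvalues become -1+1, 2+1
- Scaling: eigenvalues become -2, 4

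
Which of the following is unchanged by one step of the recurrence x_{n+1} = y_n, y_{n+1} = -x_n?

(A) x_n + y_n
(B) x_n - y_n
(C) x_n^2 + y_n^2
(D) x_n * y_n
C

For the recurrence x_{n+1} = y_n, y_{n+1} = -x_n:

x_{n+1}^2 + y_{n+1}^2 = y_n^2 + (-x_n)^2 = x_n^2 + y_n^2
The sum of squares is conserved (like energy in a harmonic oscillator).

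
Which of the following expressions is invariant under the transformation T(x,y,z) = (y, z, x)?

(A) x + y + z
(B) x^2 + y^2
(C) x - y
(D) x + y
A

Apply T(x,y,z) = (y, z, x) to each option, i.e. replace (x, y, z) by the transformed coordinates.
Substitute the transformed coordinates into each option and compare with the original:
(A) x + y + z  ->  (y) + (z) + (x) = x + y + z   [equals x + y + z: invariant]
(B) x^2 + y^2  ->  (y)^2 + (z)^2 = y^2 + z^2   [differs from x^2 + y^2: not invariant]
(C) x - y  ->  (y) - (z) = y - z   [differs from x - y: not invariant]
(D) x + y  ->  (y) + (z) = y + z   [differs from x + y: not invariant]

Only option (A), x + y + z, is unchanged by the transformation.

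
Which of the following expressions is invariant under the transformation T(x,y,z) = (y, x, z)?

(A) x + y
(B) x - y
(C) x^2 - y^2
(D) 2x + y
A

Apply T(x,y,z) = (y, x, z) to each option, i.e. replace (x, y, z) by the transformed coordinates.
Substitute the transformed coordinates into each option and compare with the original:
(A) x + y  ->  (y) + (x) = x + y   [equals x + y: invariant]
(B) x - y  ->  (y) - (x) = -x + y   [differs from x - y: not invariant]
(C) x^2 - y^2  ->  (y)^2 - (x)^2 = -x^2 + y^2   [differs from x^2 - y^2: not invariant]
(D) 2x + y  ->  2(y) + (x) = x + 2y   [differs from 2x + y: not invariant]

Only option (A), x + y, is unchanged by the transformation.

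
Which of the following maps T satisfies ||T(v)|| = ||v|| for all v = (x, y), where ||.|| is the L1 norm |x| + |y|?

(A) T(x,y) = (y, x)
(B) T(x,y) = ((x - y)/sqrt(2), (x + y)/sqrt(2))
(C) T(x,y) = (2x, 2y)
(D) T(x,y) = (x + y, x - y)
A

A transformation preserves a norm if ||T(v)|| = ||v|| for every v; a single vector where the norm changes rules an option out.

(A) T(x,y) = (y, x): preserves the norm -- it only permutes the coordinates and/or flips signs, which leaves |x| + |y| unchanged.
(B) T(x,y) = ((x - y)/sqrt(2), (x + y)/sqrt(2)): v = (1, 0) has norm |1| + |0| = 1, but T(v) = (sqrt(2)/2, sqrt(2)/2) has norm sqrt(2) -- not preserved.
(C) T(x,y) = (2x, 2y): v = (1, 0) has norm |1| + |0| = 1, but T(v) = (2, 0) has norm 2 -- not preserved.
(D) T(x,y) = (x + y, x - y): v = (1, 0) has norm |1| + |0| = 1, but T(v) = (1, 1) has norm 2 -- not preserved.

Therefore the answer is (A).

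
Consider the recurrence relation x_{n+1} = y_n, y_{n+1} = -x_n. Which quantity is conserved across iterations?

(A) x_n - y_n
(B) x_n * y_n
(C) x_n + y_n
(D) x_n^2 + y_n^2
D

For the recurrence x_{n+1} = y_n, y_{n+1} = -x_n:

x_{n+1}^2 + y_{n+1}^2 = y_n^2 + (-x_n)^2 = x_n^2 + y_n^2
The sum of squares is conserved (like energy in a harmonic oscillator).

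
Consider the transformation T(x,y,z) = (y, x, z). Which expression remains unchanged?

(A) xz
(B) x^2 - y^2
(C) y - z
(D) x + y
D

Apply T(x,y,z) = (y, x, z) to each option, i.e. replace (x, y, z) by the transformed coordinates.
Substitute the transformed coordinates into each option and compare with the original:
(A) xz  ->  (y)(z) = yz   [differs from xz: not invariant]
(B) x^2 - y^2  ->  (y)^2 - (x)^2 = -x^2 + y^2   [differs from x^2 - y^2: not invariant]
(C) y - z  ->  (x) - (z) = x - z   [differs from y - z: not invariant]
(D) x + y  ->  (y) + (x) = x + y   [equals x + y: invariant]

Only option (D), x + y, is unchanged by the transformation.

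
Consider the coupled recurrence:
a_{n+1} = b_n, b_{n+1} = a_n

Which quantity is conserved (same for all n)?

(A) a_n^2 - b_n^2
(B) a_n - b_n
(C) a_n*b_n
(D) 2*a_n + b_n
C

Replace a_n by a_{n+1} = b_n and b_n by b_{n+1} = a_n in each option and simplify:
(A) a_n^2 - b_n^2  ->  (b_n)^2 - (a_n)^2 = -a_n^2 + b_n^2   [not conserved]
(B) a_n - b_n  ->  (b_n) - (a_n) = -a_n + b_n   [not conserved]
(C) a_n*b_n  ->  (b_n)*(a_n) = a_n*b_n   [conserved]
(D) 2*a_n + b_n  ->  2*(b_n) + (a_n) = a_n + 2*b_n   [not conserved]

Only (C) a_n*b_n returns to itself after one step, so it is the conserved quantity.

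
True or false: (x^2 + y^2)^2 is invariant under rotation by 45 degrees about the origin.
True

Applying rotation by 45 degrees: x' = x*cos(45 degrees) - y*sin(45 degrees) = sqrt(2)x/2 - sqrt(2)y/2, y' = x*sin(45 degrees) + y*cos(45 degrees) = sqrt(2)x/2 + sqrt(2)y/2

Substituting into (x^2 + y^2)^2:
((sqrt(2)x/2 - sqrt(2)y/2)^2 + (sqrt(2)x/2 + sqrt(2)y/2)^2)^2
= x^4 + 2x^2y^2 + y^4 = (x^2 + y^2)^2

This equals the original expression (x^2 + y^2)^2, so it IS invariant.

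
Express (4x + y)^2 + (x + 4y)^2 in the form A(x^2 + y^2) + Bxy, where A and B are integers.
17(x^2 + y^2) + 16xy

Expanding: (4x + y)^2 = 16x^2 + 8xy + y^2
(x + 4y)^2 = x^2 + 8xy + 16y^2
Sum = (16+1)(x^2+y^2) + 16xy = 17(x^2 + y^2) + 16xy
This is symmetric in x and y.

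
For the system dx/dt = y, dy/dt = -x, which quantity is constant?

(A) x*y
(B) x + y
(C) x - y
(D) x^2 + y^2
D

A first integral I satisfies dI/dt = 0 along every solution. Differentiate each option and use the equation of motion:
(A) d/dt[x*y] = (dx/dt)y + x(dy/dt) = y^2 - x^2, not identically 0
(B) d/dt[x + y] = y + (-x) = y - x, not identically 0
(C) d/dt[x - y] = y - (-x) = x + y, not identically 0
(D) d/dt[x^2 + y^2] = 2x*dx/dt + 2y*dy/dt = 2x*y + 2y*(-x) = 0

Only (D) has zero time-derivative. So x^2 + y^2 (the squared radius; trajectories are circles) is the conserved quantity.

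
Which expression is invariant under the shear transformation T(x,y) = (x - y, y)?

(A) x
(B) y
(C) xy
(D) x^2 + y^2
B

Under the shear T(x,y) = (x - y, y):
Substitute the transformed coordinates into each option and compare with the original:
(A) x  ->  (x - y) = x - y   [differs from x: not invariant]
(B) y  ->  (y) = y   [equals y: invariant]
(C) xy  ->  (x - y)(y) = xy - y^2   [differs from xy: not invariant]
(D) x^2 + y^2  ->  (x - y)^2 + (y)^2 = x^2 - 2xy + 2y^2   [differs from x^2 + y^2: not invariant]

Only option (B), y, is unchanged by the transformation.
A horizontal shear moves points parallel to the x-axis, so the y-coordinate (and any function of y alone) is unchanged.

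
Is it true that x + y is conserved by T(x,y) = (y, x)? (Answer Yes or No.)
Yes

Substitute T(x,y) = (y, x) into the expression and compare with the original.

Original: x + y
After applying T: (y) + (x) = x + y

This is identical to the original x + y, so the expression is invariant.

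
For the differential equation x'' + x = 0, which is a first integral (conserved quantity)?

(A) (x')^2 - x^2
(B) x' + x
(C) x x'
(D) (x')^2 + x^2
D

A first integral I satisfies dI/dt = 0 along every solution. Differentiate each option and use the equation of motion:
(A) d/dt[(x')^2 - x^2] = 2x'x'' - 2x x' = -4x x', not identically 0
(B) d/dt[x' + x] = x'' + x' = -x + x', not identically 0
(C) d/dt[x x'] = (x')^2 + x x'' = (x')^2 - x^2, not identically 0
(D) d/dt[(x')^2 + x^2] = 2x'x'' + 2x x' = 2x'(-x) + 2x x' = 0

Only (D) has zero time-derivative. So the energy-like quantity (x')^2 + x^2 is the first integral.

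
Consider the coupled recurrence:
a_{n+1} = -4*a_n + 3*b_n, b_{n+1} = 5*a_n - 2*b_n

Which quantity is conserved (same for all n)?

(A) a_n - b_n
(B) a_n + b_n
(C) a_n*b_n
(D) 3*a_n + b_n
B

Replace a_n by a_{n+1} = -4*a_n + 3*b_n and b_n by b_{n+1} = 5*a_n - 2*b_n in each option and simplify:
(A) a_n - b_n  ->  (-4*a_n + 3*b_n) - (5*a_n - 2*b_n) = -9*a_n + 5*b_n   [not conserved]
(B) a_n + b_n  ->  (-4*a_n + 3*b_n) + (5*a_n - 2*b_n) = a_n + b_n   [conserved]
(C) a_n*b_n  ->  (-4*a_n + 3*b_n)*(5*a_n - 2*b_n) = -20*a_n^2 + 23*a_n*b_n - 6*b_n^2   [not conserved]
(D) 3*a_n + b_n  ->  3*(-4*a_n + 3*b_n) + (5*a_n - 2*b_n) = -7*a_n + 7*b_n   [not conserved]

Only (B) a_n + b_n returns to itself after one step, so it is the conserved quantity.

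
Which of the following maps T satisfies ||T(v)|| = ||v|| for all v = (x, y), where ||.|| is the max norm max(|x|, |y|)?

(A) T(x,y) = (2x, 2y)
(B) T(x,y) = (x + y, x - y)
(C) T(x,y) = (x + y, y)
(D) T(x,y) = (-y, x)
D

A transformation preserves a norm if ||T(v)|| = ||v|| for every v; a single vector where the norm changes rules an option out.

(A) T(x,y) = (2x, 2y): v = (1, 0) has norm max(|1|, |0|) = 1, but T(v) = (2, 0) has norm 2 -- not preserved.
(B) T(x,y) = (x + y, x - y): v = (1, 1) has norm max(|1|, |1|) = 1, but T(v) = (2, 0) has norm 2 -- not preserved.
(C) T(x,y) = (x + y, y): v = (1, 1) has norm max(|1|, |1|) = 1, but T(v) = (2, 1) has norm 2 -- not preserved.
(D) T(x,y) = (-y, x): preserves the norm -- it only permutes the coordinates and/or flips signs, which leaves max(|x|, |y|) unchanged.

Therefore the answer is (D).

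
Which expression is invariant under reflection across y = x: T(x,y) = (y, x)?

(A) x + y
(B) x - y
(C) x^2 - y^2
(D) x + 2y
A

The map is reflection across y = x: T(x,y) = (y, x).
Substitute the transformed coordinates into each option and compare with the original:
(A) x + y  ->  (y) + (x) = x + y   [equals x + y: invariant]
(B) x - y  ->  (y) - (x) = -x + y   [differs from x - y: not invariant]
(C) x^2 - y^2  ->  (y)^2 - (x)^2 = -x^2 + y^2   [differs from x^2 - y^2: not invariant]
(D) x + 2y  ->  (y) + 2(x) = 2x + y   [differs from x + 2y: not invariant]

Only option (A), x + y, is unchanged by the transformation.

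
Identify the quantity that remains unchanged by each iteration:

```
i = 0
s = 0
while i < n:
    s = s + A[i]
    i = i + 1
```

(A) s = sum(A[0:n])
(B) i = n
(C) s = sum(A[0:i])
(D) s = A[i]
C

A loop invariant must hold before the first iteration and be re-established by every execution of the body.

(C) s = sum(A[0:i]): Initially i = 0 and s = 0 = sum of the empty slice A[0:0]. If s = sum(A[0:i]) holds at the top of an iteration, the body sets s to sum(A[0:i]) + A[i] = sum(A[0:i+1]) and then i to i+1, so s = sum(A[0:i]) holds again. At exit i = n, giving s = sum(A[0:n]).

The other options fail:
(A) s = sum(A[0:n]): false before the loop (s = 0, not the full sum) -- it only becomes true at exit.
(B) i = n: false initially (i = 0); it is the exit condition, not an invariant.
(D) s = A[i]: after the first iteration s = A[0] but i = 1, so s = A[i] compares s with the wrong element (and fails in general).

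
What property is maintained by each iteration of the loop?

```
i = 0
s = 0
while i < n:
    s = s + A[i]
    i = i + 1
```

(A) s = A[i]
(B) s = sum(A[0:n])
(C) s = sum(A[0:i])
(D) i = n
C

A loop invariant must hold before the first iteration and be re-established by every execution of the body.

(C) s = sum(A[0:i]): Initially i = 0 and s = 0 = sum of the empty slice A[0:0]. If s = sum(A[0:i]) holds at the top of an iteration, the body sets s to sum(A[0:i]) + A[i] = sum(A[0:i+1]) and then i to i+1, so s = sum(A[0:i]) holds again. At exit i = n, giving s = sum(A[0:n]).

The other options fail:
(A) s = A[i]: after the first iteration s = A[0] but i = 1, so s = A[i] compares s with the wrong element (and fails in general).
(B) s = sum(A[0:n]): false before the loop (s = 0, not the full sum) -- it only becomes true at exit.
(D) i = n: false initially (i = 0); it is the exit condition, not an invariant.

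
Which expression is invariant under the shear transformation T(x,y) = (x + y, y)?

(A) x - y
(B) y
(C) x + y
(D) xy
B

Under the shear T(x,y) = (x + y, y):
Substitute the transformed coordinates into each option and compare with the original:
(A) x - y  ->  (x + y) - (y) = x   [differs from x - y: not invariant]
(B) y  ->  (y) = y   [equals y: invariant]
(C) x + y  ->  (x + y) + (y) = x + 2y   [differs from x + y: not invariant]
(D) xy  ->  (x + y)(y) = xy + y^2   [differs from xy: not invariant]

Only option (B), y, is unchanged by the transformation.
A horizontal shear moves points parallel to the x-axis, so the y-coordinate (and any function of y alone) is unchanged.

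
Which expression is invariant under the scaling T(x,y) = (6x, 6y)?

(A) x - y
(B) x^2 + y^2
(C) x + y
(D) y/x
D

Under the uniform scaling T(x,y) = (6x, 6y):
Substitute the transformed coordinates into each option and compare with the original:
(A) x - y  ->  (6x) - (6y) = 6x - 6y   [differs from x - y: not invariant]
(B) x^2 + y^2  ->  (6x)^2 + (6y)^2 = 36x^2 + 36y^2   [differs from x^2 + y^2: not invariant]
(C) x + y  ->  (6x) + (6y) = 6x + 6y   [differs from x + y: not invariant]
(D) y/x  ->  (6y)/(6x) = y/x   [equals y/x: invariant]

Only option (D), y/x, is unchanged by the transformation.
The common factor 6 cancels in a ratio of coordinates, while sums, products and sums of squares pick up factors of 6 or 36.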